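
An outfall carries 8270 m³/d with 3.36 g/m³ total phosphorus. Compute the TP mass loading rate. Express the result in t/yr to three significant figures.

10.1 t/yr

8270 m³/d = 0.09572 m³/s.
Mass flux = Q·C = 0.09572 m³/s × 3.36 g/m³ = 0.3216 g/s.
= 0.3216 g/s × 31.56 = 10.15 t/yr.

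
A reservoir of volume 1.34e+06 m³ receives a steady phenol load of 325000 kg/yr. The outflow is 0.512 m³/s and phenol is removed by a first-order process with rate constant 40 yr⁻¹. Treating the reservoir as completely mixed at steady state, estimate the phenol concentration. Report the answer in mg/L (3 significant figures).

4.66 mg/L

Outflow Q = 0.512 m³/s × 3.156e+07 s/yr = 1.616e+07 m³/yr.
Steady-state CSTR mass balance: W = Q·C + k·V·C, so C = W/(Q + kV).
Q + kV = 1.616e+07 + 40·1.34e+06 = 6.976e+07 m³/yr.
C = 325000/6.976e+07 = 0.004659 kg/m³ = 4.659 mg/L.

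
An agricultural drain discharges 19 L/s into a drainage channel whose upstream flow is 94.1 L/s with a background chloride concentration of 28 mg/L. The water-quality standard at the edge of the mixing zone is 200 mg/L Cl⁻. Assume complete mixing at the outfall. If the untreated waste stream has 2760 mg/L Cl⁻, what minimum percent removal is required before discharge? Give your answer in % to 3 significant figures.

19 L/s = 0.019 m³/s.
94.1 L/s = 0.0941 m³/s.
Mass balance: 200·0.1131 = 0.019·Cₑ + 0.0941·28.
Cₑ = (22.62 − 2.635) / 0.019 = 1052 mg/L.
Required removal = 1 − 1052/2760 = 61.89 %.

61.9 %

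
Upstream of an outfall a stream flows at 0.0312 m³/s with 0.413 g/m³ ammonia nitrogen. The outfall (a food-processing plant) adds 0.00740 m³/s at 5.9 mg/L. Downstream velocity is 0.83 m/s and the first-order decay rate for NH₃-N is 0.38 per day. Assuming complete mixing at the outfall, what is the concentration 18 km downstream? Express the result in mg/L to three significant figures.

After complete mixing, C₀ = (0.0074·5.9 + 0.0312·0.413) / 0.0386 = 1.465 mg/L.
Travel time t = 1.8e+04 m / 0.83 m/s = 2.169e+04 s = 0.251 d.
C = 1.465·exp(−0.38·0.251) = 1.465·0.909 = 1.332 mg/L.

1.33 mg/L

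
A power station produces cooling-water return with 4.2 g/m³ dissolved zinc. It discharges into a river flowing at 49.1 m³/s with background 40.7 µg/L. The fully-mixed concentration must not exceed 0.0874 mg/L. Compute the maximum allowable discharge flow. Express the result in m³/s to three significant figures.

0.558 m³/s

40.7 µg/L = 0.0407 mg/L.
Mass balance at complete mixing: C_std·(Q_w + Q_r) = Q_w·C_e + Q_r·C_b.
Rearranging, Q_w = Q_r·(C_std − C_b)/(C_e − C_std) = 49.1·(0.0874 − 0.0407) / (4.2 − 0.0874) = 0.5575 m³/s.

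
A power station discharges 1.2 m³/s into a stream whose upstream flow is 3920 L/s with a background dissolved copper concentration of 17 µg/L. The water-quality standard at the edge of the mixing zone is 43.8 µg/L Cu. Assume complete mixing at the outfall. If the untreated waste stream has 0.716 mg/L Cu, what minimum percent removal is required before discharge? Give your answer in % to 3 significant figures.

3920 L/s = 3.92 m³/s.
17 µg/L = 0.017 mg/L.
43.8 µg/L = 0.0438 mg/L.
Mass balance: 0.0438·5.12 = 1.2·Cₑ + 3.92·0.017.
Cₑ = (0.2243 − 0.06664) / 1.2 = 0.1313 mg/L.
Required removal = 1 − 0.1313/0.716 = 81.66 %.

81.7 %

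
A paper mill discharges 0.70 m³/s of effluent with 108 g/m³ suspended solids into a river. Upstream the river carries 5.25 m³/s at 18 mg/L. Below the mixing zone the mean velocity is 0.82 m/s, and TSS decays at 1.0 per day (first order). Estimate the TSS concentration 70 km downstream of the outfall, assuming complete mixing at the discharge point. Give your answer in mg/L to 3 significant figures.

After complete mixing, C₀ = (0.7·108 + 5.25·18) / 5.95 = 28.59 mg/L.
Travel time t = 7e+04 m / 0.82 m/s = 8.537e+04 s = 0.988 d.
C = 28.59·exp(−1.0·0.988) = 28.59·0.3723 = 10.64 mg/L.

10.6 mg/L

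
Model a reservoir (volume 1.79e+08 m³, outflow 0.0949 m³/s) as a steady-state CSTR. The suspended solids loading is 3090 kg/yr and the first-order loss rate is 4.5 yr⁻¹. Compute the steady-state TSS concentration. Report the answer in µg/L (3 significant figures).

Outflow Q = 0.0949 m³/s × 3.156e+07 s/yr = 2.995e+06 m³/yr.
Steady-state CSTR mass balance: W = Q·C + k·V·C, so C = W/(Q + kV).
Q + kV = 2.995e+06 + 4.5·1.79e+08 = 8.085e+08 m³/yr.
C = 3090/8.085e+08 = 3.822e-06 kg/m³ = 0.003822 mg/L = 3.822 µg/L.

3.82 µg/L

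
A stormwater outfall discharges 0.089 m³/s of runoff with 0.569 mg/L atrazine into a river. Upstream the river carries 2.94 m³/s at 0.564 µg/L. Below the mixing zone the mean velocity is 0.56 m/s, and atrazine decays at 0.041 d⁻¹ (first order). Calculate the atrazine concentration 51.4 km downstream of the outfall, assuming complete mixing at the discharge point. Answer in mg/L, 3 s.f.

0.564 µg/L = 0.000564 mg/L.
After complete mixing, C₀ = (0.089·0.569 + 2.94·0.000564) / 3.029 = 0.01727 mg/L.
Travel time t = 5.14e+04 m / 0.56 m/s = 9.179e+04 s = 1.062 d.
C = 0.01727·exp(−0.041·1.062) = 0.01727·0.9574 = 0.01653 mg/L.

0.0165 mg/L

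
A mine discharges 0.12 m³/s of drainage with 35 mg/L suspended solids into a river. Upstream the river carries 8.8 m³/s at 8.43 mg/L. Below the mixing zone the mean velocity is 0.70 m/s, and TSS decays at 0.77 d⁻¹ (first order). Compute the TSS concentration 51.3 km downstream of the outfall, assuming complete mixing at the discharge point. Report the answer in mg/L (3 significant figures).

4.57 mg/L

After complete mixing, C₀ = (0.12·35 + 8.8·8.43) / 8.92 = 8.787 mg/L.
Travel time t = 5.13e+04 m / 0.70 m/s = 7.329e+04 s = 0.8482 d.
C = 8.787·exp(−0.77·0.8482) = 8.787·0.5204 = 4.573 mg/L.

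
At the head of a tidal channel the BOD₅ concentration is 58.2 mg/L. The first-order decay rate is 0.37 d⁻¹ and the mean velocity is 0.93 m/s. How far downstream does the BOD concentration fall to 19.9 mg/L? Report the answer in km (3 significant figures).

233 km

From C = C₀·e^(−kt), t = ln(C₀/C)/k = ln(58.2/19.9)/0.37 = 1.073/0.37 = 2.9 d.
Distance = v·t = 0.93 m/s × 2.506e+05 s = 2.331e+05 m = 233.1 km.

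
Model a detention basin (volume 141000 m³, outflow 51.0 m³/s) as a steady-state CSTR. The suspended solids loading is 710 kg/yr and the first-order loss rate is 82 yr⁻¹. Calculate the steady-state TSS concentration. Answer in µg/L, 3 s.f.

0.438 µg/L

Outflow Q = 51.0 m³/s × 3.156e+07 s/yr = 1.609e+09 m³/yr.
Steady-state CSTR mass balance: W = Q·C + k·V·C, so C = W/(Q + kV).
Q + kV = 1.609e+09 + 82·141000 = 1.621e+09 m³/yr.
C = 710/1.621e+09 = 4.38e-07 kg/m³ = 0.000438 mg/L = 0.438 µg/L.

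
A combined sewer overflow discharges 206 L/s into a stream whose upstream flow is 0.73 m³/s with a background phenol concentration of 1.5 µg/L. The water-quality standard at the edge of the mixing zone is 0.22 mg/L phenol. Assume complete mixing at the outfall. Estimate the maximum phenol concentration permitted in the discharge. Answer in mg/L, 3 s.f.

206 L/s = 0.206 m³/s.
1.5 µg/L = 0.0015 mg/L.
Mass balance: 0.22·0.936 = 0.206·Cₑ + 0.73·0.0015.
Cₑ = (0.2059 − 0.001095) / 0.206 = 0.9943 mg/L.

0.994 mg/L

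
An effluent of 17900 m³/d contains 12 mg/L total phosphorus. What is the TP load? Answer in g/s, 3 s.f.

17900 m³/d = 0.2072 m³/s.
Mass flux = Q·C = 0.2072 m³/s × 12 g/m³ = 2.486 g/s.

2.49 g/s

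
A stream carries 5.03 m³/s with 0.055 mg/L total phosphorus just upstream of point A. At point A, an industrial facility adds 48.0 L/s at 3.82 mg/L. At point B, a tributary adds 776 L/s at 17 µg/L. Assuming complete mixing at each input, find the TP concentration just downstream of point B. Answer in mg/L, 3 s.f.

0.0808 mg/L

48.0 L/s = 0.048 m³/s.
After input A: C = (5.03·0.055 + 0.048·3.82) / 5.078 = 0.09059 mg/L.
776 L/s = 0.776 m³/s.
17 µg/L = 0.017 mg/L.
After input B: C = (5.078·0.09059 + 0.776·0.017) / 5.854 = 0.08083 mg/L.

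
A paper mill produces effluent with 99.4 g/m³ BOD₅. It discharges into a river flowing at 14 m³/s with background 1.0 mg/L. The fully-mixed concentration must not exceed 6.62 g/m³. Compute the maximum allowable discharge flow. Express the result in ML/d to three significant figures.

73.3 ML/d

Mass balance at complete mixing: C_std·(Q_w + Q_r) = Q_w·C_e + Q_r·C_b.
Rearranging, Q_w = Q_r·(C_std − C_b)/(C_e − C_std) = 14·(6.62 − 1) / (99.4 − 6.62) = 0.848 m³/s.
= 73.27 ML/d.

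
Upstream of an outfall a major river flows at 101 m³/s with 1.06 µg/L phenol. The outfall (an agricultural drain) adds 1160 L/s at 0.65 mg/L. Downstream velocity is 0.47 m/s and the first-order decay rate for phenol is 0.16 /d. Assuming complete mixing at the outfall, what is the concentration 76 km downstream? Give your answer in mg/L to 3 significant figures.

1160 L/s = 1.16 m³/s.
1.06 µg/L = 0.00106 mg/L.
After complete mixing, C₀ = (1.16·0.65 + 101·0.00106) / 102.2 = 0.008429 mg/L.
Travel time t = 7.6e+04 m / 0.47 m/s = 1.617e+05 s = 1.872 d.
C = 0.008429·exp(−0.16·1.872) = 0.008429·0.7412 = 0.006247 mg/L.

0.00625 mg/L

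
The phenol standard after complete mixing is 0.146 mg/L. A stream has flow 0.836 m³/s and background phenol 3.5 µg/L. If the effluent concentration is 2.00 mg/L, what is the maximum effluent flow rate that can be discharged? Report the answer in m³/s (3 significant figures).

3.5 µg/L = 0.0035 mg/L.
Mass balance at complete mixing: C_std·(Q_w + Q_r) = Q_w·C_e + Q_r·C_b.
Rearranging, Q_w = Q_r·(C_std − C_b)/(C_e − C_std) = 0.836·(0.146 − 0.0035) / (2 − 0.146) = 0.06426 m³/s.

0.0643 m³/s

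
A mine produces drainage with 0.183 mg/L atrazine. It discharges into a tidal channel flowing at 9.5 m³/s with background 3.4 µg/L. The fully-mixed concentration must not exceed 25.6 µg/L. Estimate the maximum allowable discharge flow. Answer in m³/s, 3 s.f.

1.34 m³/s

3.4 µg/L = 0.0034 mg/L.
25.6 µg/L = 0.0256 mg/L.
Mass balance at complete mixing: C_std·(Q_w + Q_r) = Q_w·C_e + Q_r·C_b.
Rearranging, Q_w = Q_r·(C_std − C_b)/(C_e − C_std) = 9.5·(0.0256 − 0.0034) / (0.183 − 0.0256) = 1.34 m³/s.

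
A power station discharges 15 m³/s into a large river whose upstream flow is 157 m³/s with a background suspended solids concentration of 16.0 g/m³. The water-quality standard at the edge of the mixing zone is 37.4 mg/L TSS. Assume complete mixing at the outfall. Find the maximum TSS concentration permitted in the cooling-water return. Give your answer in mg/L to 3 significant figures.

Mass balance: 37.4·172 = 15·Cₑ + 157·16.
Cₑ = (6433 − 2512) / 15 = 261.4 mg/L.

261 mg/L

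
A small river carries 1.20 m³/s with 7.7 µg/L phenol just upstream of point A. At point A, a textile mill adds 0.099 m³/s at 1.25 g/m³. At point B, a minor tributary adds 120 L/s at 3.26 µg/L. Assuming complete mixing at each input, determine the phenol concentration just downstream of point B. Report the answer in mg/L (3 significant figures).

7.7 µg/L = 0.0077 mg/L.
After input A: C = (1.2·0.0077 + 0.099·1.25) / 1.299 = 0.1024 mg/L.
120 L/s = 0.12 m³/s.
3.26 µg/L = 0.00326 mg/L.
After input B: C = (1.299·0.1024 + 0.12·0.00326) / 1.419 = 0.094 mg/L.

0.0940 mg/L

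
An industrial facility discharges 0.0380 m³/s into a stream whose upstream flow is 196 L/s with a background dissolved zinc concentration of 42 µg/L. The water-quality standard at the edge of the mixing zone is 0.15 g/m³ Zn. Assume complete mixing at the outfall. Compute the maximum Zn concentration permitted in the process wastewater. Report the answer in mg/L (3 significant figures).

0.707 mg/L

196 L/s = 0.196 m³/s.
42 µg/L = 0.042 mg/L.
Mass balance: 0.15·0.234 = 0.038·Cₑ + 0.196·0.042.
Cₑ = (0.0351 − 0.008232) / 0.038 = 0.7071 mg/L.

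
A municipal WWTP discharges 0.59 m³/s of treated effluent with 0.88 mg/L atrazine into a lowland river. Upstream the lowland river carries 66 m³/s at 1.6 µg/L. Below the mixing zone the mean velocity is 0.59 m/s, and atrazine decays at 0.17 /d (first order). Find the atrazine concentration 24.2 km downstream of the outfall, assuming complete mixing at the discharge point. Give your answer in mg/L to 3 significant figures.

0.00866 mg/L

1.6 µg/L = 0.0016 mg/L.
After complete mixing, C₀ = (0.59·0.88 + 66·0.0016) / 66.59 = 0.009383 mg/L.
Travel time t = 2.42e+04 m / 0.59 m/s = 4.102e+04 s = 0.4747 d.
C = 0.009383·exp(−0.17·0.4747) = 0.009383·0.9225 = 0.008655 mg/L.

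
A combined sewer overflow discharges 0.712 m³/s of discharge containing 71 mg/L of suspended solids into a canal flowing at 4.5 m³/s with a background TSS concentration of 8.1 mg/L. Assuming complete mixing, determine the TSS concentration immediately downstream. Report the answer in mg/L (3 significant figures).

16.7 mg/L

Flow-weighted mixing gives C = (0.712·71 + 4.5·8.1) / (0.712 + 4.5) = 87/5.212 = 16.69 mg/L.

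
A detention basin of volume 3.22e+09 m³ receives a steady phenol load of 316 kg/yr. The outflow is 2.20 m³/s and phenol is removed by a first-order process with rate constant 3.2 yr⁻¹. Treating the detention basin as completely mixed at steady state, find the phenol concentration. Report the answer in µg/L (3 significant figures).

Outflow Q = 2.20 m³/s × 3.156e+07 s/yr = 6.943e+07 m³/yr.
Steady-state CSTR mass balance: W = Q·C + k·V·C, so C = W/(Q + kV).
Q + kV = 6.943e+07 + 3.2·3.22e+09 = 1.037e+10 m³/yr.
C = 316/1.037e+10 = 3.046e-08 kg/m³ = 3.046e-05 mg/L = 0.03046 µg/L.

0.0305 µg/L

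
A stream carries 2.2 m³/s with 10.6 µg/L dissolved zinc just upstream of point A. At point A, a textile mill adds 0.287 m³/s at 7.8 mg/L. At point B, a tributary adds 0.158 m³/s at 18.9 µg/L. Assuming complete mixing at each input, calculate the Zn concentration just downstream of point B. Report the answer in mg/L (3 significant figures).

0.856 mg/L

10.6 µg/L = 0.0106 mg/L.
After input A: C = (2.2·0.0106 + 0.287·7.8) / 2.487 = 0.9095 mg/L.
18.9 µg/L = 0.0189 mg/L.
After input B: C = (2.487·0.9095 + 0.158·0.0189) / 2.645 = 0.8563 mg/L.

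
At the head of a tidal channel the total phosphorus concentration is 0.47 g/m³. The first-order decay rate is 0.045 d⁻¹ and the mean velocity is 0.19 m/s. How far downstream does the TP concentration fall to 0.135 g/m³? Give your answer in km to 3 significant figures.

455 km

From C = C₀·e^(−kt), t = ln(C₀/C)/k = ln(0.47/0.135)/0.045 = 1.247/0.045 = 27.72 d.
Distance = v·t = 0.19 m/s × 2.395e+06 s = 4.551e+05 m = 455.1 km.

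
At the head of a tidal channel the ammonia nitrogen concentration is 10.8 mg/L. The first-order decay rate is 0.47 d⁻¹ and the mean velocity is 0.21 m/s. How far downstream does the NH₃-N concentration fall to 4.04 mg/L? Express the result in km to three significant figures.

38.0 km

From C = C₀·e^(−kt), t = ln(C₀/C)/k = ln(10.8/4.04)/0.47 = 0.9833/0.47 = 2.092 d.
Distance = v·t = 0.21 m/s × 1.808e+05 s = 3.796e+04 m = 37.96 km.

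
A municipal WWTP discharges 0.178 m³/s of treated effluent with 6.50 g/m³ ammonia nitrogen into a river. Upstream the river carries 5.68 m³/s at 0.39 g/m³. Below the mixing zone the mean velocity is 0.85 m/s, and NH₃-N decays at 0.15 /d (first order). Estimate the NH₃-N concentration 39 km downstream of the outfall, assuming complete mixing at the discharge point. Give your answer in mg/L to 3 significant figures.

0.532 mg/L

After complete mixing, C₀ = (0.178·6.5 + 5.68·0.39) / 5.858 = 0.5757 mg/L.
Travel time t = 3.9e+04 m / 0.85 m/s = 4.588e+04 s = 0.531 d.
C = 0.5757·exp(−0.15·0.531) = 0.5757·0.9234 = 0.5316 mg/L.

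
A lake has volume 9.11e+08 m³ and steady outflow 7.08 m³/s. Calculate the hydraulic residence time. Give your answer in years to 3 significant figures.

Q = 7.08 m³/s × 3.156e+07 s/yr = 2.234e+08 m³/yr.
Hydraulic residence time τ = V/Q = 9.11e+08/2.234e+08 = 4.077 yr.

4.08 yr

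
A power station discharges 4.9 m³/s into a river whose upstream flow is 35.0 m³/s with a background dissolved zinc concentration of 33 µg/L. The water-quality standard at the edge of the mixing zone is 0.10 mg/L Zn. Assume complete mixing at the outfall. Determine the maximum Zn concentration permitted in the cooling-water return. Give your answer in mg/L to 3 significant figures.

0.579 mg/L

33 µg/L = 0.033 mg/L.
Mass balance: 0.1·39.9 = 4.9·Cₑ + 35·0.033.
Cₑ = (3.99 − 1.155) / 4.9 = 0.5786 mg/L.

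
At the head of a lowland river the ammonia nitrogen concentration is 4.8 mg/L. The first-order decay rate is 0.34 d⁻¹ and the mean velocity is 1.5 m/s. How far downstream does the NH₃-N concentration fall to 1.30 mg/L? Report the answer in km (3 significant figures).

From C = C₀·e^(−kt), t = ln(C₀/C)/k = ln(4.8/1.30)/0.34 = 1.306/0.34 = 3.842 d.
Distance = v·t = 1.5 m/s × 3.319e+05 s = 4.979e+05 m = 497.9 km.

498 km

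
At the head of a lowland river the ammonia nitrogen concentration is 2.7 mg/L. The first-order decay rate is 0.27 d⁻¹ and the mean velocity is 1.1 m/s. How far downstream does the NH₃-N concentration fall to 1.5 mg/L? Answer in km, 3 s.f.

207 km

From C = C₀·e^(−kt), t = ln(C₀/C)/k = ln(2.7/1.5)/0.27 = 0.5878/0.27 = 2.177 d.
Distance = v·t = 1.1 m/s × 1.881e+05 s = 2.069e+05 m = 206.9 km.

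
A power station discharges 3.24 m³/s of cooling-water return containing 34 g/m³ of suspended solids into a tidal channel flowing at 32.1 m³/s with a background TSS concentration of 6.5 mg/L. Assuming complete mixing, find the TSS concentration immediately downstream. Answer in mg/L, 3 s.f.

9.02 mg/L

By mass balance at complete mixing, C = (3.24·34 + 32.1·6.5) / (3.24 + 32.1) = 318.8/35.34 = 9.021 mg/L.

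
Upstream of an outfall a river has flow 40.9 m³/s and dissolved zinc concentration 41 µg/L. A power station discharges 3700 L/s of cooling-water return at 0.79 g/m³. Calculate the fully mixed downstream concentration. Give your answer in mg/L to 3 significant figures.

3700 L/s = 3.7 m³/s.
41 µg/L = 0.041 mg/L.
Conservation of mass across the mixing zone: C = (3.7·0.79 + 40.9·0.041) / (3.7 + 40.9) = 4.6/44.6 = 0.1031 mg/L.

0.103 mg/L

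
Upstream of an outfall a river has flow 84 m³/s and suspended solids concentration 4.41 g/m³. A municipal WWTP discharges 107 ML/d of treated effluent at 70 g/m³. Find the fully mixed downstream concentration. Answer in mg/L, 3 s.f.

107 ML/d = 1.238 m³/s.
Conservation of mass across the mixing zone: C = (1.238·70 + 84·4.41) / (1.238 + 84) = 457.1/85.24 = 5.363 mg/L.

5.36 mg/L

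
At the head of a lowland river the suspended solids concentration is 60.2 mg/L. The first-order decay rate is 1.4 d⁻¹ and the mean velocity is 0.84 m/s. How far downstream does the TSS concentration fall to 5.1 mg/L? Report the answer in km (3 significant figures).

From C = C₀·e^(−kt), t = ln(C₀/C)/k = ln(60.2/5.1)/1.4 = 2.468/1.4 = 1.763 d.
Distance = v·t = 0.84 m/s × 1.523e+05 s = 1.28e+05 m = 128 km.

128 km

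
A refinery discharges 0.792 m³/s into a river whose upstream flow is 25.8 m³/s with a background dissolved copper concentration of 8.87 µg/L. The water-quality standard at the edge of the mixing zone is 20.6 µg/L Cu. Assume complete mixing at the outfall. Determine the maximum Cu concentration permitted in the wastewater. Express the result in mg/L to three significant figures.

0.403 mg/L

8.87 µg/L = 0.00887 mg/L.
20.6 µg/L = 0.0206 mg/L.
Mass balance: 0.0206·26.59 = 0.792·Cₑ + 25.8·0.00887.
Cₑ = (0.5478 − 0.2288) / 0.792 = 0.4027 mg/L.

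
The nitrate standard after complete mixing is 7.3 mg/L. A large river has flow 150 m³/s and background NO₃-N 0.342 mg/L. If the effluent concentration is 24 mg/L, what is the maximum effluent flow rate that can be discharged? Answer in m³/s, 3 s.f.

Mass balance at complete mixing: C_std·(Q_w + Q_r) = Q_w·C_e + Q_r·C_b.
Rearranging, Q_w = Q_r·(C_std − C_b)/(C_e − C_std) = 150·(7.3 − 0.342) / (24 − 7.3) = 62.5 m³/s.

62.5 m³/s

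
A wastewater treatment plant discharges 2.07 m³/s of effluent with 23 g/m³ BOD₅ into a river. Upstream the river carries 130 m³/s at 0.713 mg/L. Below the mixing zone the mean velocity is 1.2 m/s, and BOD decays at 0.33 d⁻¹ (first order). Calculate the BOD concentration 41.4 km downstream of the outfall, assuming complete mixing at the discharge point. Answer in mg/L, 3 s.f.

0.931 mg/L

After complete mixing, C₀ = (2.07·23 + 130·0.713) / 132.1 = 1.062 mg/L.
Travel time t = 4.14e+04 m / 1.2 m/s = 3.45e+04 s = 0.3993 d.
C = 1.062·exp(−0.33·0.3993) = 1.062·0.8765 = 0.9312 mg/L.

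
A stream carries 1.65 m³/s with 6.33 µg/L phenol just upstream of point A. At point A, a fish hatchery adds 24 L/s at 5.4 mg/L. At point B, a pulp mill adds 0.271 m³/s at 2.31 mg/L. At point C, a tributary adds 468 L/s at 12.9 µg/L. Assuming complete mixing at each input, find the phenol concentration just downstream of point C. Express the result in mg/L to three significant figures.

0.320 mg/L

6.33 µg/L = 0.00633 mg/L.
24 L/s = 0.024 m³/s.
After input A: C = (1.65·0.00633 + 0.024·5.4) / 1.674 = 0.08366 mg/L.
After input B: C = (1.674·0.08366 + 0.271·2.31) / 1.945 = 0.3939 mg/L.
468 L/s = 0.468 m³/s.
12.9 µg/L = 0.0129 mg/L.
After input C: C = (1.945·0.3939 + 0.468·0.0129) / 2.413 = 0.32 mg/L.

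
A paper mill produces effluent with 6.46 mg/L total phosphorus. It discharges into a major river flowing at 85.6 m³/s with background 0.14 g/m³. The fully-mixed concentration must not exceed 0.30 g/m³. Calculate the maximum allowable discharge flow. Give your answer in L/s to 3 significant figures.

2220 L/s

Mass balance at complete mixing: C_std·(Q_w + Q_r) = Q_w·C_e + Q_r·C_b.
Rearranging, Q_w = Q_r·(C_std − C_b)/(C_e − C_std) = 85.6·(0.3 − 0.14) / (6.46 − 0.3) = 2.223 m³/s.
= 2223 L/s.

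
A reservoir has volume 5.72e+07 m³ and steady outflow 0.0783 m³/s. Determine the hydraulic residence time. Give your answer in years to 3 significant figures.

23.1 yr

Q = 0.0783 m³/s × 3.156e+07 s/yr = 2.471e+06 m³/yr.
Hydraulic residence time τ = V/Q = 5.72e+07/2.471e+06 = 23.15 yr.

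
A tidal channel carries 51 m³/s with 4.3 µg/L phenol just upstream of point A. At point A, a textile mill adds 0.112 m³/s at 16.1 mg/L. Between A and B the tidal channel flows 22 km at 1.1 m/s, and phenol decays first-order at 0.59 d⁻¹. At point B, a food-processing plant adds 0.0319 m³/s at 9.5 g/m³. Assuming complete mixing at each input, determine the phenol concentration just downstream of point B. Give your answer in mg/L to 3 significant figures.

4.3 µg/L = 0.0043 mg/L.
After input A: C = (51·0.0043 + 0.112·16.1) / 51.11 = 0.03957 mg/L.
Over the 22 km reach to input B (t = 2e+04 s = 0.2315 d), decay gives C = 0.03957·exp(−0.59·0.2315) = 0.03452 mg/L.
After input B: C = (51.11·0.03452 + 0.0319·9.5) / 51.14 = 0.04042 mg/L.

0.0404 mg/L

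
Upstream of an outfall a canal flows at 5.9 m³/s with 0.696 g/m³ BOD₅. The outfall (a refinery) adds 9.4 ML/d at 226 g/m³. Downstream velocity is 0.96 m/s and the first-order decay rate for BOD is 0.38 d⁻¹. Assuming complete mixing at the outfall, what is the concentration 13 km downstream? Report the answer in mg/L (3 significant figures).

4.50 mg/L

9.4 ML/d = 0.1088 m³/s.
After complete mixing, C₀ = (0.1088·226 + 5.9·0.696) / 6.009 = 4.775 mg/L.
Travel time t = 1.3e+04 m / 0.96 m/s = 1.354e+04 s = 0.1567 d.
C = 4.775·exp(−0.38·0.1567) = 4.775·0.9422 = 4.499 mg/L.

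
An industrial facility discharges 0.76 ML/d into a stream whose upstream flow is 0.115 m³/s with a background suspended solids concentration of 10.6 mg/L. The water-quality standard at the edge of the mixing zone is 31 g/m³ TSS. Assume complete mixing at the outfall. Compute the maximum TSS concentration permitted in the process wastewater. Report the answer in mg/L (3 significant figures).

0.76 ML/d = 0.008796 m³/s.
Mass balance: 31·0.1238 = 0.008796·Cₑ + 0.115·10.6.
Cₑ = (3.838 − 1.219) / 0.008796 = 297.7 mg/L.

298 mg/L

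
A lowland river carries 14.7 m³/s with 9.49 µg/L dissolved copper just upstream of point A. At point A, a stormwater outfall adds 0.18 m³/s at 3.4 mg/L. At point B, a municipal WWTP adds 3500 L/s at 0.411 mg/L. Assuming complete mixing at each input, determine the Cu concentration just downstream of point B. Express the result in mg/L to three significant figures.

0.119 mg/L

9.49 µg/L = 0.00949 mg/L.
After input A: C = (14.7·0.00949 + 0.18·3.4) / 14.88 = 0.0505 mg/L.
3500 L/s = 3.5 m³/s.
After input B: C = (14.88·0.0505 + 3.5·0.411) / 18.38 = 0.1192 mg/L.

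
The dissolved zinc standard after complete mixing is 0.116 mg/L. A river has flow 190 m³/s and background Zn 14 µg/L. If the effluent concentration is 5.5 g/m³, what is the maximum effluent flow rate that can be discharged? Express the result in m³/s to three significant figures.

3.60 m³/s

14 µg/L = 0.014 mg/L.
Mass balance at complete mixing: C_std·(Q_w + Q_r) = Q_w·C_e + Q_r·C_b.
Rearranging, Q_w = Q_r·(C_std − C_b)/(C_e − C_std) = 190·(0.116 − 0.014) / (5.5 − 0.116) = 3.6 m³/s.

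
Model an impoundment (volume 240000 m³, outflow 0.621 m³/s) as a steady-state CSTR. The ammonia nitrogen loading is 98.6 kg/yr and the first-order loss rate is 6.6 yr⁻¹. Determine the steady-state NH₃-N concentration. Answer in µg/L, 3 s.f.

Outflow Q = 0.621 m³/s × 3.156e+07 s/yr = 1.96e+07 m³/yr.
Steady-state CSTR mass balance: W = Q·C + k·V·C, so C = W/(Q + kV).
Q + kV = 1.96e+07 + 6.6·240000 = 2.118e+07 m³/yr.
C = 98.6/2.118e+07 = 4.655e-06 kg/m³ = 0.004655 mg/L = 4.655 µg/L.

4.66 µg/L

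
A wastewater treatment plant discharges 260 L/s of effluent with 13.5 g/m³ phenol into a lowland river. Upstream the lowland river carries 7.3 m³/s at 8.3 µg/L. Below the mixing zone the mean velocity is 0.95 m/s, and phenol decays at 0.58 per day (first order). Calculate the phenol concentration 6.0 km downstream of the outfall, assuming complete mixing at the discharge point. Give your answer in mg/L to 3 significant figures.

0.453 mg/L

260 L/s = 0.26 m³/s.
8.3 µg/L = 0.0083 mg/L.
After complete mixing, C₀ = (0.26·13.5 + 7.3·0.0083) / 7.56 = 0.4723 mg/L.
Travel time t = 6000 m / 0.95 m/s = 6316 s = 0.0731 d.
C = 0.4723·exp(−0.58·0.0731) = 0.4723·0.9585 = 0.4527 mg/L.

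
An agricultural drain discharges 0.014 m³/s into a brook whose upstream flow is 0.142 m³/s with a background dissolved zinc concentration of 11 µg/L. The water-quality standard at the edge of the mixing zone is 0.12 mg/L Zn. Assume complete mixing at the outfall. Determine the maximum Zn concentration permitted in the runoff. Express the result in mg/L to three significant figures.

11 µg/L = 0.011 mg/L.
Mass balance: 0.12·0.156 = 0.014·Cₑ + 0.142·0.011.
Cₑ = (0.01872 − 0.001562) / 0.014 = 1.226 mg/L.

1.23 mg/L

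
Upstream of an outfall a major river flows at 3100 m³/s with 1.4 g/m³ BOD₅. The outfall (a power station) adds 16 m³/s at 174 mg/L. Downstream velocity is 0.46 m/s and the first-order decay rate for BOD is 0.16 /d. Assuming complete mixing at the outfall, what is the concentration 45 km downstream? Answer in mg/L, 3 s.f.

1.91 mg/L

After complete mixing, C₀ = (16·174 + 3100·1.4) / 3116 = 2.286 mg/L.
Travel time t = 4.5e+04 m / 0.46 m/s = 9.783e+04 s = 1.132 d.
C = 2.286·exp(−0.16·1.132) = 2.286·0.8343 = 1.907 mg/L.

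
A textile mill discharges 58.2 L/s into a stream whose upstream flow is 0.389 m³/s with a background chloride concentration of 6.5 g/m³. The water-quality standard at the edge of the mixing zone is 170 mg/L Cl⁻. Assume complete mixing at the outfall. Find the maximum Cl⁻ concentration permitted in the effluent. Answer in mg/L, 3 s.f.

58.2 L/s = 0.0582 m³/s.
Mass balance: 170·0.4472 = 0.0582·Cₑ + 0.389·6.5.
Cₑ = (76.02 − 2.529) / 0.0582 = 1263 mg/L.

1260 mg/L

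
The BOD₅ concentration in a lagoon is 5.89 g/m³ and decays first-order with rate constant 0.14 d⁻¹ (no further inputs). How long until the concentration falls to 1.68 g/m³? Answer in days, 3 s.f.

8.96 d

t = ln(C₀/C)/k = ln(5.89/1.68)/0.14 = 1.254/0.14 = 8.96 d.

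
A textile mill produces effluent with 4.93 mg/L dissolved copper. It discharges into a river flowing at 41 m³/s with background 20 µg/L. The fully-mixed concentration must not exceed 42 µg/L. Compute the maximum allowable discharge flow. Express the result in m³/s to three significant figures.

0.185 m³/s

20 µg/L = 0.02 mg/L.
42 µg/L = 0.042 mg/L.
Mass balance at complete mixing: C_std·(Q_w + Q_r) = Q_w·C_e + Q_r·C_b.
Rearranging, Q_w = Q_r·(C_std − C_b)/(C_e − C_std) = 41·(0.042 − 0.02) / (4.93 − 0.042) = 0.1845 m³/s.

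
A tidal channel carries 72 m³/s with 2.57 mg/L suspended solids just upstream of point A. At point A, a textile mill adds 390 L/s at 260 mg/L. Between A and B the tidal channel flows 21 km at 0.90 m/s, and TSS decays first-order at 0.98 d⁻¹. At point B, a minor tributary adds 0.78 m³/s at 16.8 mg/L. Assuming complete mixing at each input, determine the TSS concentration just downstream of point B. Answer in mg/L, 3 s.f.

3.18 mg/L

390 L/s = 0.39 m³/s.
After input A: C = (72·2.57 + 0.39·260) / 72.39 = 3.957 mg/L.
Over the 21 km reach to input B (t = 2.333e+04 s = 0.2701 d), decay gives C = 3.957·exp(−0.98·0.2701) = 3.037 mg/L.
After input B: C = (72.39·3.037 + 0.78·16.8) / 73.17 = 3.184 mg/L.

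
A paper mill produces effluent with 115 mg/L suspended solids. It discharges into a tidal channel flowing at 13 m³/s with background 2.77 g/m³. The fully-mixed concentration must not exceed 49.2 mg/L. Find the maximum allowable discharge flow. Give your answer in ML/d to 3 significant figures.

793 ML/d

Mass balance at complete mixing: C_std·(Q_w + Q_r) = Q_w·C_e + Q_r·C_b.
Rearranging, Q_w = Q_r·(C_std − C_b)/(C_e − C_std) = 13·(49.2 − 2.77) / (115 − 49.2) = 9.173 m³/s.
= 792.6 ML/d.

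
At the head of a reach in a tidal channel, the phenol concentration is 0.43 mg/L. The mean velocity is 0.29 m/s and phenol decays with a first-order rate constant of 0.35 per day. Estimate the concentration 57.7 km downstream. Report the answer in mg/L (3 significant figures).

Travel time t = 57.7 km / 0.29 m/s = 5.77e+04/0.29 = 1.99e+05 s = 2.303 d.
First-order decay: C = 0.43·exp(−0.35·2.303) = 0.43·0.4466 = 0.1921 mg/L.

0.192 mg/L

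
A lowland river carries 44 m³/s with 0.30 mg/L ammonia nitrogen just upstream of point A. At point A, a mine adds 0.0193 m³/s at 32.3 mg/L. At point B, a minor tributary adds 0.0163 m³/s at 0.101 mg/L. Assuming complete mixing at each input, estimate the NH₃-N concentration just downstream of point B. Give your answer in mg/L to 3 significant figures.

After input A: C = (44·0.3 + 0.0193·32.3) / 44.02 = 0.314 mg/L.
After input B: C = (44.02·0.314 + 0.0163·0.101) / 44.04 = 0.314 mg/L.

0.314 mg/L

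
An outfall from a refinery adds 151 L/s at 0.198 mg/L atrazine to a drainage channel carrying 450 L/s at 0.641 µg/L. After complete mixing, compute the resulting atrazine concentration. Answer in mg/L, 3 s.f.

0.0502 mg/L

151 L/s = 0.151 m³/s.
450 L/s = 0.45 m³/s.
0.641 µg/L = 0.000641 mg/L.
Flow-weighted mixing gives C = (0.151·0.198 + 0.45·0.000641) / (0.151 + 0.45) = 0.03019/0.601 = 0.05023 mg/L.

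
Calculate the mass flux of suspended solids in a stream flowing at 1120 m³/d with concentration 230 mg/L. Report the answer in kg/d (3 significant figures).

258 kg/d

1120 m³/d = 0.01296 m³/s.
Mass flux = Q·C = 0.01296 m³/s × 230 g/m³ = 2.981 g/s.
= 2.981 g/s × 86.4 = 257.6 kg/d.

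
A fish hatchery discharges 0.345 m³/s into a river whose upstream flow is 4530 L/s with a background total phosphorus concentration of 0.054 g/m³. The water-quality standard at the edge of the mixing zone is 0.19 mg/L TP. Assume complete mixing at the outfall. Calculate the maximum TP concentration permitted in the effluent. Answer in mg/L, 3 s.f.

1.98 mg/L

4530 L/s = 4.53 m³/s.
Mass balance: 0.19·4.875 = 0.345·Cₑ + 4.53·0.054.
Cₑ = (0.9263 − 0.2446) / 0.345 = 1.976 mg/L.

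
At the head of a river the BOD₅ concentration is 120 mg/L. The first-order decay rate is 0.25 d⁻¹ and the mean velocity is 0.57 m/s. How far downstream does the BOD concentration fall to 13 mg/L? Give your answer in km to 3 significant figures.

438 km

From C = C₀·e^(−kt), t = ln(C₀/C)/k = ln(120/13)/0.25 = 2.223/0.25 = 8.89 d.
Distance = v·t = 0.57 m/s × 7.681e+05 s = 4.378e+05 m = 437.8 km.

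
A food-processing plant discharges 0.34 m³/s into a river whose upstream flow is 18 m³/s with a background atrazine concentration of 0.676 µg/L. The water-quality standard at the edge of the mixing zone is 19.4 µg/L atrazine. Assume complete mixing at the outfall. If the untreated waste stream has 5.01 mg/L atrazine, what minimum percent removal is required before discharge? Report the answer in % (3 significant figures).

79.8 %

0.676 µg/L = 0.000676 mg/L.
19.4 µg/L = 0.0194 mg/L.
Mass balance: 0.0194·18.34 = 0.34·Cₑ + 18·0.000676.
Cₑ = (0.3558 − 0.01217) / 0.34 = 1.011 mg/L.
Required removal = 1 − 1.011/5.01 = 79.83 %.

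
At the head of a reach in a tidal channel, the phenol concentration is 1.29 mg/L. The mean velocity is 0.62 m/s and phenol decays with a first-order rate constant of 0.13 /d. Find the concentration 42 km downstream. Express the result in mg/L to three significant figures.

1.16 mg/L

Travel time t = 42 km / 0.62 m/s = 4.2e+04/0.62 = 6.774e+04 s = 0.7841 d.
First-order decay: C = 1.29·exp(−0.13·0.7841) = 1.29·0.9031 = 1.165 mg/L.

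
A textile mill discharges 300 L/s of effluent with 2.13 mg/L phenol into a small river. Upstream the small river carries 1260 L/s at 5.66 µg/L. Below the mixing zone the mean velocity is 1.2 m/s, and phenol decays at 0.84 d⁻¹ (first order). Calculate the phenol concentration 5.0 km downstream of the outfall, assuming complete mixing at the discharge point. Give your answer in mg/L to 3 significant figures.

300 L/s = 0.3 m³/s.
1260 L/s = 1.26 m³/s.
5.66 µg/L = 0.00566 mg/L.
After complete mixing, C₀ = (0.3·2.13 + 1.26·0.00566) / 1.56 = 0.4142 mg/L.
Travel time t = 5000 m / 1.2 m/s = 4167 s = 0.04823 d.
C = 0.4142·exp(−0.84·0.04823) = 0.4142·0.9603 = 0.3977 mg/L.

0.398 mg/L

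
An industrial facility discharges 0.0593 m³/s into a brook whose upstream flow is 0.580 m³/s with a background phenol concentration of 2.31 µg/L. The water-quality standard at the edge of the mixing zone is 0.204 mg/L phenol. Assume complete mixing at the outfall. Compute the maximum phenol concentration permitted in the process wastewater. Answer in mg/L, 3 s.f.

2.31 µg/L = 0.00231 mg/L.
Mass balance: 0.204·0.6393 = 0.0593·Cₑ + 0.58·0.00231.
Cₑ = (0.1304 − 0.00134) / 0.0593 = 2.177 mg/L.

2.18 mg/L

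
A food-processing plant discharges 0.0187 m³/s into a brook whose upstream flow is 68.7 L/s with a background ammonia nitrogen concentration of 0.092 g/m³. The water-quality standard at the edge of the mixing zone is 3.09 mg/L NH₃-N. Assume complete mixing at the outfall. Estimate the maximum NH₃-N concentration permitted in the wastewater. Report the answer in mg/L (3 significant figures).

68.7 L/s = 0.0687 m³/s.
Mass balance: 3.09·0.0874 = 0.0187·Cₑ + 0.0687·0.092.
Cₑ = (0.2701 − 0.00632) / 0.0187 = 14.1 mg/L.

14.1 mg/L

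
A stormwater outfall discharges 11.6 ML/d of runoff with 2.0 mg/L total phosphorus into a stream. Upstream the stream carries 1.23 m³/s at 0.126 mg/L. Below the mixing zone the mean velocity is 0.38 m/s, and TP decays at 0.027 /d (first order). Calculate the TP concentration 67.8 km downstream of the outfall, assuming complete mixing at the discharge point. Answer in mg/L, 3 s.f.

11.6 ML/d = 0.1343 m³/s.
After complete mixing, C₀ = (0.1343·2 + 1.23·0.126) / 1.364 = 0.3104 mg/L.
Travel time t = 6.78e+04 m / 0.38 m/s = 1.784e+05 s = 2.065 d.
C = 0.3104·exp(−0.027·2.065) = 0.3104·0.9458 = 0.2936 mg/L.

0.294 mg/L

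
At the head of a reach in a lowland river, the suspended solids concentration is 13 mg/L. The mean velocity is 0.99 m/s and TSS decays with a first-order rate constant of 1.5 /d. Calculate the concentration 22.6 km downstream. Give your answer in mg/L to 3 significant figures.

Travel time t = 22.6 km / 0.99 m/s = 2.26e+04/0.99 = 2.283e+04 s = 0.2642 d.
First-order decay: C = 13·exp(−1.5·0.2642) = 13·0.6728 = 8.746 mg/L.

8.75 mg/L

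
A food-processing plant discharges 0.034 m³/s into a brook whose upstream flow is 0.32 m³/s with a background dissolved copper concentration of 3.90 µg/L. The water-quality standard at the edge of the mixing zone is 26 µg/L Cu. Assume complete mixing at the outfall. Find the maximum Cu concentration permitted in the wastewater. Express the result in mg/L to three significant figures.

0.234 mg/L

3.90 µg/L = 0.0039 mg/L.
26 µg/L = 0.026 mg/L.
Mass balance: 0.026·0.354 = 0.034·Cₑ + 0.32·0.0039.
Cₑ = (0.009204 − 0.001248) / 0.034 = 0.234 mg/L.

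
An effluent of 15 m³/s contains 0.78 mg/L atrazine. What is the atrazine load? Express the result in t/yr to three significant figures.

Mass flux = Q·C = 15 m³/s × 0.78 g/m³ = 11.7 g/s.
= 11.7 g/s × 31.56 = 369.2 t/yr.

369 t/yr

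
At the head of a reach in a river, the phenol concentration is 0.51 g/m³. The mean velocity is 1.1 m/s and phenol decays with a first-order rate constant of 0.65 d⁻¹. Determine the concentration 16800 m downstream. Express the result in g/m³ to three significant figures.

0.455 g/m³

Travel time t = 16800 m / 1.1 m/s = 1.68e+04/1.1 = 1.527e+04 s = 0.1768 d.
First-order decay: C = 0.51·exp(−0.65·0.1768) = 0.51·0.8915 = 0.4546 g/m³.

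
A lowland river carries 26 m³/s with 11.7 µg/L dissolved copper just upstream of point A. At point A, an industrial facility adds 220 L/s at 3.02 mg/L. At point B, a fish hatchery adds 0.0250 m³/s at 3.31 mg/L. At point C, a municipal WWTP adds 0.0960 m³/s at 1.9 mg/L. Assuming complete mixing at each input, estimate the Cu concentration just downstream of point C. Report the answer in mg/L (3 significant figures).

0.0468 mg/L

11.7 µg/L = 0.0117 mg/L.
220 L/s = 0.22 m³/s.
After input A: C = (26·0.0117 + 0.22·3.02) / 26.22 = 0.03694 mg/L.
After input B: C = (26.22·0.03694 + 0.025·3.31) / 26.24 = 0.04006 mg/L.
After input C: C = (26.24·0.04006 + 0.096·1.9) / 26.34 = 0.04684 mg/L.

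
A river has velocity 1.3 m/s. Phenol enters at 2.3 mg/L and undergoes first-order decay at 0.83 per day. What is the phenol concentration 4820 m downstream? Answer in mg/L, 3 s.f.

Travel time t = 4820 m / 1.3 m/s = 4820/1.3 = 3708 s = 0.04291 d.
First-order decay: C = 2.3·exp(−0.83·0.04291) = 2.3·0.965 = 2.22 mg/L.

2.22 mg/L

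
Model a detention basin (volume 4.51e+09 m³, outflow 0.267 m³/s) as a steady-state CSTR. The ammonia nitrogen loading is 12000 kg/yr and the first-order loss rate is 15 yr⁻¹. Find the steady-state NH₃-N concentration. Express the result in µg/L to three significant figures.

0.177 µg/L

Outflow Q = 0.267 m³/s × 3.156e+07 s/yr = 8.426e+06 m³/yr.
Steady-state CSTR mass balance: W = Q·C + k·V·C, so C = W/(Q + kV).
Q + kV = 8.426e+06 + 15·4.51e+09 = 6.766e+10 m³/yr.
C = 12000/6.766e+10 = 1.774e-07 kg/m³ = 0.0001774 mg/L = 0.1774 µg/L.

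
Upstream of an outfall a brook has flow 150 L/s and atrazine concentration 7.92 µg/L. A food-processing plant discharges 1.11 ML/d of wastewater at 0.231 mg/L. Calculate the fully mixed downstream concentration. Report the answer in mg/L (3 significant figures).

0.0255 mg/L

1.11 ML/d = 0.01285 m³/s.
150 L/s = 0.15 m³/s.
7.92 µg/L = 0.00792 mg/L.
Flow-weighted mixing gives C = (0.01285·0.231 + 0.15·0.00792) / (0.01285 + 0.15) = 0.004156/0.1628 = 0.02552 mg/L.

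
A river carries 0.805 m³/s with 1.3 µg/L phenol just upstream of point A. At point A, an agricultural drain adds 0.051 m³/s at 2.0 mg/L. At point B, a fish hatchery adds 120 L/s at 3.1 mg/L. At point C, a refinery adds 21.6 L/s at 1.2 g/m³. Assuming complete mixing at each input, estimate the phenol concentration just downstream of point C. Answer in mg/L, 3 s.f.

1.3 µg/L = 0.0013 mg/L.
After input A: C = (0.805·0.0013 + 0.051·2) / 0.856 = 0.1204 mg/L.
120 L/s = 0.12 m³/s.
After input B: C = (0.856·0.1204 + 0.12·3.1) / 0.976 = 0.4867 mg/L.
21.6 L/s = 0.0216 m³/s.
After input C: C = (0.976·0.4867 + 0.0216·1.2) / 0.9976 = 0.5022 mg/L.

0.502 mg/L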